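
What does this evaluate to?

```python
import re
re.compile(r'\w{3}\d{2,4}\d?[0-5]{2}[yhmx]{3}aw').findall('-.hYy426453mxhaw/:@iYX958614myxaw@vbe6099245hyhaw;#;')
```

Pattern: exactly 3 of a word character, then 2 to 4 of a digit; then optionally a digit, then exactly 2 of a character in [0-5]; then exactly 3 of one of [yhmx], then the literal 'aw'.
Walking the string: at [2:16] → 'hYy426453mxhaw'; at [19:33] → 'iYX958614myxaw'; at [34:49] → 'vbe6099245hyhaw'.
With no groups in the pattern, `findall` gives back each whole match — 3 here.

['hYy426453mxhaw', 'iYX958614myxaw', 'vbe6099245hyhaw']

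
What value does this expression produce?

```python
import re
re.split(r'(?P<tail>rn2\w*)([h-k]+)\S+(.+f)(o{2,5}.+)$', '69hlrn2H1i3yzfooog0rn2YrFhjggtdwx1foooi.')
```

['69hl', 'rn2H1i3yzfooog0rn2YrFh', 'j', '1f', 'oooi.', '']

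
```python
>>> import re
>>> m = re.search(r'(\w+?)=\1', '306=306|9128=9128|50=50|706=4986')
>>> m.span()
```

`\1` is not a pattern — it's the concrete string captured by group 1, re-applied verbatim.
`re.search` scans for the first position where the pattern succeeds.
The match spans [0:7] → '306=306'.
Captured: group 1 = '306'.

(0, 7)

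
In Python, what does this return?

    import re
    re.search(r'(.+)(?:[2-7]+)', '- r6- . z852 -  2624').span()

(0, 20)

This matches one or more of any character (captured); then one or more of a character in [2-7] (non-capturing group).
The match spans [0:20] → '- r6- . z852 -  2624'.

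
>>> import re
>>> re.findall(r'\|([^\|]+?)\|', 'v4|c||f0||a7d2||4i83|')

['c', 'f0', 'a7d2', '4i83']

Scanning left to right: at [2:5] match '|c|', group 1 = 'c'; at [5:9] match '|f0|', group 1 = 'f0'; at [9:15] match '|a7d2|', group 1 = 'a7d2'; at [15:21] match '|4i83|', group 1 = '4i83'.
With a single group, `findall` returns only what that group captured — 4 items.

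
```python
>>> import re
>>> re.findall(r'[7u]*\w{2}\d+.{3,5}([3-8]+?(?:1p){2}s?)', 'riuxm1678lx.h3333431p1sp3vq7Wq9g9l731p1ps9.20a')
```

['31p1ps']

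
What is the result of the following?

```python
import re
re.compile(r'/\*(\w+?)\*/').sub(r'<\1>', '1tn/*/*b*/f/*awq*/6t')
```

Matches: at [5:10] → '/*b*/'; at [11:18] → '/*awq*/'.
Each match is replaced using the text its own group 1 captured.

'1tn/*<b>f<awq>6t'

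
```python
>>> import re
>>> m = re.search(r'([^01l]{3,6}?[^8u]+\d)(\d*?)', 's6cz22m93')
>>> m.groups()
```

('s6cz22m93', '')

Pattern: 3 to 6 of any character except [01l] (lazy), then one or more of any character except [8u], then a digit (captured); then zero or more of a digit (lazy) (captured).
`search` walks the string left to right and returns the first match it finds.
The match spans [0:9] → 's6cz22m93'.
Captured: group 1 = 's6cz22m93', group 2 = ''.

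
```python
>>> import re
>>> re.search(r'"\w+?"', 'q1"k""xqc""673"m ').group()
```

'"k"'

The match spans [2:5] → '"k"'.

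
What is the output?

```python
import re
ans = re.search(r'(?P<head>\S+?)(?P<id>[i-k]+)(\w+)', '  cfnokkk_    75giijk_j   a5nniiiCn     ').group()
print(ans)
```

cfnokkk_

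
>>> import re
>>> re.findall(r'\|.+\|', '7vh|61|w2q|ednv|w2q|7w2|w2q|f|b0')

['|61|w2q|ednv|w2q|7w2|w2q|f|']

`findall` yields the raw match text (1 of them) because the pattern has no groups.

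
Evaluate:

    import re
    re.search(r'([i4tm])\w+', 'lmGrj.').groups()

('m',)

The match spans [1:5] → 'mGrj'.
Captured: group 1 = 'm'.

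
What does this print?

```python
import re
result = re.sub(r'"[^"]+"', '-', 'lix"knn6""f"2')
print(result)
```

Matches: at [3:9] → '"knn6"'; at [9:12] → '"f"'.
Each match is replaced by '-'.

lix--2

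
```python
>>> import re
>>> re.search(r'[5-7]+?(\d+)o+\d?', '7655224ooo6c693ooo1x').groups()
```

('655224',)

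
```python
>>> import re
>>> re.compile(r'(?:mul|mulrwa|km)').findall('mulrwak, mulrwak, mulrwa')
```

['mul', 'mul', 'mul']

Alternation tries branches left to right and keeps the first one that lets the overall match succeed at that position.
Scanning left to right: at [0:3] → 'mul'; at [9:12] → 'mul'; at [18:21] → 'mul'.
With no groups in the pattern, `findall` gives back each whole match — 3 here.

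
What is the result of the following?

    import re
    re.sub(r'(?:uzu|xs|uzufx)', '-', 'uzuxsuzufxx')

`|` is ordered: at each position the engine commits to the first alternative that works.
Every occurrence is swapped for '-'.

'---fxx'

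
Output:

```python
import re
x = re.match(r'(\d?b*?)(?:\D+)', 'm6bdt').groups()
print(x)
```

The match spans [0:1] → 'm'.
Captured: group 1 = ''.

('',)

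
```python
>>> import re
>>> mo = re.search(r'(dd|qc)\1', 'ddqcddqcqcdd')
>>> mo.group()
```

'qcqc'

`\1` has to match the exact text group 1 already captured.
The match spans [6:10] → 'qcqc'.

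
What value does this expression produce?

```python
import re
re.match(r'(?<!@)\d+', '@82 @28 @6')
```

None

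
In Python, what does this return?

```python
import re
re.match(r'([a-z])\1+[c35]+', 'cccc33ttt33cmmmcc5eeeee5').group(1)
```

'c'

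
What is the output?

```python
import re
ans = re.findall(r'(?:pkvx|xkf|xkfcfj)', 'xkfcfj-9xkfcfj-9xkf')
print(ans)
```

['xkf', 'xkf', 'xkf']

The regex engine tests alternatives in the order written; an earlier branch that matches wins even if a later one would match more.
Scanning left to right: at [0:3] → 'xkf'; at [8:11] → 'xkf'; at [16:19] → 'xkf'.
With no groups in the pattern, `findall` gives back each whole match — 3 here.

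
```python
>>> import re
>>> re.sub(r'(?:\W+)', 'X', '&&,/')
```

'X'

This matches one or more of a non-word character (non-capturing group).
Every occurrence is swapped for 'X'.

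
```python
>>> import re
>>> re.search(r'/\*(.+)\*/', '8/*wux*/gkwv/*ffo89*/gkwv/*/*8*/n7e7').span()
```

Unlike `match`, `search` isn't anchored — it looks for the pattern anywhere in the string.
The match spans [1:32] → '/*wux*/gkwv/*ffo89*/gkwv/*/*8*/'.
Captured: group 1 = 'wux*/gkwv/*ffo89*/gkwv/*/*8'.

(1, 32)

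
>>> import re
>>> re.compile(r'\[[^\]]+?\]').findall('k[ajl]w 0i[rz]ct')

['[ajl]', '[rz]']

`findall` yields the raw match text (2 of them) because the pattern has no groups.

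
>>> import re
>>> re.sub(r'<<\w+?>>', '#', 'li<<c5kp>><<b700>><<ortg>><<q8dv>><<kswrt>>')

'li#####'

Matches: at [2:10] → '<<c5kp>>'; at [10:18] → '<<b700>>'; at [18:26] → '<<ortg>>'; at [26:34] → '<<q8dv>>'; at [34:43] → '<<kswrt>>'.
Every occurrence is swapped for '#'.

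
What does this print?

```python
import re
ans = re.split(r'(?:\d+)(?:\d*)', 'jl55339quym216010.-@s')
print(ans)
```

The string is cut at each match, leaving 3 pieces.

['jl', 'quym', '.-@s']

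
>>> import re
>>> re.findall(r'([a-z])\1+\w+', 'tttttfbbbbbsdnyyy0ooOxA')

`\1` is not a pattern — it's the concrete string captured by group 1, re-applied verbatim.
Matches: at [0:23] match 'tttttfbbbbbsdnyyy0ooOxA', group 1 = 't'.
`findall` collects group 1 from the one match (1 total).

['t']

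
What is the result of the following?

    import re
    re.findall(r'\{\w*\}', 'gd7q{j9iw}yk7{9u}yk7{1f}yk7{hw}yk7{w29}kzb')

['{j9iw}', '{9u}', '{1f}', '{hw}', '{w29}']

Since nothing is captured, `findall` lists the 5 matched substrings directly.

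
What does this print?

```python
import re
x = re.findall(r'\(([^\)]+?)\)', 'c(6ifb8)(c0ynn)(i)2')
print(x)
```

Matches: at [1:8] match '(6ifb8)', group 1 = '6ifb8'; at [8:15] match '(c0ynn)', group 1 = 'c0ynn'; at [15:18] match '(i)', group 1 = 'i'.
One capturing group, so `findall` returns just the captured substring from each match — 3 in all.

['6ifb8', 'c0ynn', 'i']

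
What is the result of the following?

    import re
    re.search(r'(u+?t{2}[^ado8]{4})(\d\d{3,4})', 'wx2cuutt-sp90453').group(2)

'0453'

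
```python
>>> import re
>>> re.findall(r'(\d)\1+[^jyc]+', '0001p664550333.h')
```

`\1` has to match the exact text group 1 already captured.
Because there's exactly one group, `findall` drops the full match and keeps group 1 from the one hit.

['0']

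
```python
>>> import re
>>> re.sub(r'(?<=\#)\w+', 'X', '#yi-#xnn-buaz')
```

'#X-#X-buaz'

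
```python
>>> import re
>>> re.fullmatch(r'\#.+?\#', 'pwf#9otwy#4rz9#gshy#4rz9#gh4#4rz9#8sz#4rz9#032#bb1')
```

None

`re.fullmatch` requires the pattern to consume the entire string.
Here the pattern can't cover the whole string, so the call returns None.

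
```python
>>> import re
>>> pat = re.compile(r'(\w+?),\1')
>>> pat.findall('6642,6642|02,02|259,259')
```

['6642', '02', '259']

`\1` has to match the exact text group 1 already captured.
With a single group, `findall` returns only what that group captured — 3 items.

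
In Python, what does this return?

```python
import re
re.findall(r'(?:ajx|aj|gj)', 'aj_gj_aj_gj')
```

With no groups in the pattern, `findall` gives back each whole match — 4 here.

['aj', 'gj', 'aj', 'gj']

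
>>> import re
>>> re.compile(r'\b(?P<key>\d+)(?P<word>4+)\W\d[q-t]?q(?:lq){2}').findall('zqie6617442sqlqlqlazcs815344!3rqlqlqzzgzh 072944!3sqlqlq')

[('07294', '4')]

With 2 capturing groups, `findall` returns a 2-tuple per match.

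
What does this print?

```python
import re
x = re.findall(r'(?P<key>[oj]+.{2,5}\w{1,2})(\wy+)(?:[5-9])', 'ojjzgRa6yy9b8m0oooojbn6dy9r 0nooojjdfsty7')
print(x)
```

[('ojjzgRa6', 'yy'), ('oooojbn6', 'dy'), ('ooojjdfs', 'ty')]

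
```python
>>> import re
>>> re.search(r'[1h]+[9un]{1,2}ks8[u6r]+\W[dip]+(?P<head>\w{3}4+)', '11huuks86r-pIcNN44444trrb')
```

This matches one or more of one of [1h], then 1 to 2 of one of [9un], then the literal 'ks8'; then one or more of one of [u6r], then a non-word character, then one or more of one of [dip]; then exactly 3 of a word character, then one or more of the literal '4' (captured as 'head').
Unlike `match`, `search` isn't anchored — it looks for the pattern anywhere in the string.
Here the pattern never matches, so the call returns None.

None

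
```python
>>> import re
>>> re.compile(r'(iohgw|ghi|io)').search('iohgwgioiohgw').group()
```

Alternation isn't longest-match — the leftmost alternative that fits at this position is chosen.
Unlike `match`, `search` isn't anchored — it looks for the pattern anywhere in the string.
The match spans [0:5] → 'iohgw'.
Captured: group 1 = 'iohgw'.

'iohgw'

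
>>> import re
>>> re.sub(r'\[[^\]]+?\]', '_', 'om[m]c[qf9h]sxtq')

Matches: at [2:5] → '[m]'; at [6:12] → '[qf9h]'.
Every occurrence is swapped for '_'.

'om_c_sxtq'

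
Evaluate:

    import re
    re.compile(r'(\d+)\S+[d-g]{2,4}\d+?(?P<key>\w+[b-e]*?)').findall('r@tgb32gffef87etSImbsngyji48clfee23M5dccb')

This matches one or more of a digit (captured); then one or more of a non-whitespace character, then 2 to 4 of a character in [d-g], then one or more of a digit (lazy); then one or more of a word character, then zero or more of a character in [b-e] (lazy) (captured as 'key').
With the lazy modifier that quantifier settles for the fewest repetitions that let the rest of the pattern succeed (the atoms after it are unaffected and can still be greedy).
Walking the string: at [5:41] match '32gffef87etSImbsngyji48clfee23M5dccb', groups = ('32', '3M5dccb').
2 groups means the one result is a tuple of 2 captured strings — 1 here.

[('32', '3M5dccb')]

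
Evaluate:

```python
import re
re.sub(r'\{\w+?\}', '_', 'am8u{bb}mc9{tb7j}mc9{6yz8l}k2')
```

'am8u_mc9_mc9_k2'

Matches: at [4:8] → '{bb}'; at [11:17] → '{tb7j}'; at [20:27] → '{6yz8l}'.
Every occurrence is swapped for '_'.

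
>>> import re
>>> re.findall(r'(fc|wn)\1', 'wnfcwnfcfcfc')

['fc']

`\1` has to match the exact text group 1 already captured.
Walking the string: at [6:10] match 'fcfc', group 1 = 'fc'.
Because there's exactly one group, `findall` drops the full match and keeps group 1 from the one hit.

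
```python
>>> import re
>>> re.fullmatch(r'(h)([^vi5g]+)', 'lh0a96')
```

None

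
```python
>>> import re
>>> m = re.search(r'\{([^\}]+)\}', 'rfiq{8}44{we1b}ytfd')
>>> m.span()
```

`re.search` tries every starting position until one works.
The match spans [4:7] → '{8}'.
Captured: group 1 = '8'.

(4, 7)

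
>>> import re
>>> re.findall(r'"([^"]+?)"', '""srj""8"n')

Scanning left to right: at [1:6] match '"srj"', group 1 = 'srj'; at [6:9] match '"8"', group 1 = '8'.
With a single group, `findall` returns only what that group captured — 2 items.

['srj', '8']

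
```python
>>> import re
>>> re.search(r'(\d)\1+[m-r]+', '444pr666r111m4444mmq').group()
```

`\1` has to match the exact text group 1 already captured.
`re.search` scans for the first position where the pattern succeeds.
The match spans [0:5] → '444pr'.
Captured: group 1 = '4'.

'444pr'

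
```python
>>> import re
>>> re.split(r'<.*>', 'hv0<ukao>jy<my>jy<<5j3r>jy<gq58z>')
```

Matches to split on: at [3:33] → '<ukao>jy<my>jy<<5j3r>jy<gq58z>'.
Each match becomes a cut point; 2 segments remain.

['hv0', '']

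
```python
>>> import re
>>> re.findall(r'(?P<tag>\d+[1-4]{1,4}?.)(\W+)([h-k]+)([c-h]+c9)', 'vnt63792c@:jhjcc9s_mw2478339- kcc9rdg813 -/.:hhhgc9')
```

[('63792c', '@:', 'jhj', 'cc9'), ('2478339', '- ', 'k', 'cc9'), ('813 ', '-/.:', 'hhh', 'gc9')]

Pattern: one or more of a digit, then 1 to 4 of a character in [1-4] (lazy), then any character (captured as 'tag'); then one or more of a non-word character (captured); then one or more of a character in [h-k] (captured); then one or more of a character in [c-h], then the literal 'c9' (captured).
Scanning left to right: at [3:17] match '63792c@:jhjcc9', groups = ('63792c', '@:', 'jhj', 'cc9'); at [21:34] match '2478339- kcc9', groups = ('2478339', '- ', 'k', 'cc9'); at [37:51] match '813 -/.:hhhgc9', groups = ('813 ', '-/.:', 'hhh', 'gc9').
4 groups means each result is a tuple of 4 captured strings — 3 here.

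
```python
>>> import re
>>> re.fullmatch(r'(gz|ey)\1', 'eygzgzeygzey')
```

None

`re.fullmatch` requires the pattern to consume the entire string.
Here the string isn't matched end-to-end, so the call returns None.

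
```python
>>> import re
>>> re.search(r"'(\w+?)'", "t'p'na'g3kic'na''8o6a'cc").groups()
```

('p',)

The match spans [1:4] → "'p'".
Captured: group 1 = 'p'.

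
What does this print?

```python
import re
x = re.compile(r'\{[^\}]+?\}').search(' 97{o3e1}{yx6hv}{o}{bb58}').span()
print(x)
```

`search` walks the string left to right and returns the first match it finds.
The match spans [3:9] → '{o3e1}'.

(3, 9)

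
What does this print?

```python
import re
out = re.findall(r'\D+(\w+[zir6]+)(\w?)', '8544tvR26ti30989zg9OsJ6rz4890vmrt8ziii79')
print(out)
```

[('26ti30989zg9OsJ6rz4890vmrt8ziii', '7')]

Pattern: one or more of a non-digit; then one or more of a word character, then one or more of one of [zir6] (captured); then optionally a word character (captured).
Matches: at [4:39] match 'tvR26ti30989zg9OsJ6rz4890vmrt8ziii7', groups = ('26ti30989zg9OsJ6rz4890vmrt8ziii', '7').
With 2 capturing groups, `findall` returns a 2-tuple per match.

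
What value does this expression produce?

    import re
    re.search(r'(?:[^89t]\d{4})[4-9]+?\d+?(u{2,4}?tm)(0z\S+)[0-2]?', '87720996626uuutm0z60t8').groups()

The pattern matches any character except [89t], then exactly 4 of a digit (non-capturing group); then one or more of a character in [4-9] (lazy), then one or more of a digit (lazy); then 2 to 4 of a literal 'u' (lazy), then the literal 'tm' (captured); then the literal '0z', then one or more of a non-whitespace character (captured); then optionally a character in [0-2].
`search` walks the string left to right and returns the first match it finds.
The match spans [1:22] → '7720996626uuutm0z60t8'.
Captured: group 1 = 'uuutm', group 2 = '0z60t8'.

('uuutm', '0z60t8')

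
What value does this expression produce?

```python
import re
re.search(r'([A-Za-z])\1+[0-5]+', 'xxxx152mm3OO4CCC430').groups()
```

`\1` has to match the exact text group 1 already captured.
Unlike `match`, `search` isn't anchored — it looks for the pattern anywhere in the string.
The match spans [0:7] → 'xxxx152'.
Captured: group 1 = 'x'.

('x',)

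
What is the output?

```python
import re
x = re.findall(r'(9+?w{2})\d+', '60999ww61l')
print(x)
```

With a single group, `findall` returns only what that group captured — 1 item.

['999ww']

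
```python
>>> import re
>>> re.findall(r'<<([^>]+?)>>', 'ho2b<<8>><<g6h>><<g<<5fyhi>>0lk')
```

Because there's exactly one group, `findall` drops the full match and keeps group 1 from each hit.

['8', 'g6h', 'g<<5fyhi']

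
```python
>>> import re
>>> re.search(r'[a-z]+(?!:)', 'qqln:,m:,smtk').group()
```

`(?!…)`/`(?<!…)` only lets a position through if the neighbouring text does NOT match; no characters are consumed.
Unlike `match`, `search` isn't anchored — it looks for the pattern anywhere in the string.
The match spans [0:3] → 'qql'.

'qql'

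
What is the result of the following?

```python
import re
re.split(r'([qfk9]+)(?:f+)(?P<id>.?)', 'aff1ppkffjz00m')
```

['a', 'f', '1', 'pp', 'kf', 'j', 'z00m']

Pattern: one or more of one of [qfk9] (captured); then one or more of a literal 'f' (non-capturing group); then optionally any character (captured as 'id').
Matches to split on: at [1:4] → 'ff1'; at [6:10] → 'kffj'.
The group in the pattern means `split` returns the separators' captures alongside the pieces.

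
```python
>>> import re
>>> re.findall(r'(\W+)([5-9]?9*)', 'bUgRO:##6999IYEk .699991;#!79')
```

The pattern matches one or more of a non-word character (captured); then optionally a character in [5-9], then zero or more of the literal '9' (captured).
Matches: at [5:12] match ':##6999', groups = (':##', '6999'); at [16:23] match ' .69999', groups = (' .', '69999'); at [24:29] match ';#!79', groups = (';#!', '79').
With 2 capturing groups, `findall` returns a 2-tuple per match.

[(':##', '6999'), (' .', '69999'), (';#!', '79')]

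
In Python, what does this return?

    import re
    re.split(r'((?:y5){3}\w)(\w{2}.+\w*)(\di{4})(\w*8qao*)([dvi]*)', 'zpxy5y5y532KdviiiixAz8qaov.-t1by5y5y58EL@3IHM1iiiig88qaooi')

['zpx', 'y5y5y53', '2KdviiiixAz8qaov.-t1by5y5y58EL@3IHM', '1iiii', 'g88qaoo', 'i', '']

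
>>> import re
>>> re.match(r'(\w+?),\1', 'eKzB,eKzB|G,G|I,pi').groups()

The match spans [0:9] → 'eKzB,eKzB'.
Captured: group 1 = 'eKzB'.

('eKzB',)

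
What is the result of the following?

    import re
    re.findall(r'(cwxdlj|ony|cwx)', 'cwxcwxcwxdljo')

['cwx', 'cwx', 'cwxdlj']

Alternation tries branches left to right and keeps the first one that lets the overall match succeed at that position.
`findall` collects group 1 from each match (3 total).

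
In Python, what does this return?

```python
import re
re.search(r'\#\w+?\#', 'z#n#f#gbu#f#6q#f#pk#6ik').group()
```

'#n#'

The match spans [1:4] → '#n#'.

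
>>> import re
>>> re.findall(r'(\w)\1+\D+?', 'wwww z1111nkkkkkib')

['w', '1', 'k']

`\1` is not a pattern — it's the concrete string captured by group 1, re-applied verbatim.
`findall` collects group 1 from each match (3 total).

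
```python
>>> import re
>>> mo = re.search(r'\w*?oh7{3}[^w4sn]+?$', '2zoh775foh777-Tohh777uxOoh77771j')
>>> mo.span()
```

(0, 32)

This matches zero or more of a word character (lazy), then the literal 'oh', then exactly 3 of a literal '7'; then one or more of any character except [w4sn] (lazy); then anchored at the end.
`search` walks the string left to right and returns the first match it finds.
The match spans [0:32] → '2zoh775foh777-Tohh777uxOoh77771j'.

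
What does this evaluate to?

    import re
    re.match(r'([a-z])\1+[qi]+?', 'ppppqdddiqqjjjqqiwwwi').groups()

`\1` is not a pattern — it's the concrete string captured by group 1, re-applied verbatim.
`match` is anchored at position 0; if the pattern doesn't fit there, it returns None.
The match spans [0:5] → 'ppppq'.
Captured: group 1 = 'p'.

('p',)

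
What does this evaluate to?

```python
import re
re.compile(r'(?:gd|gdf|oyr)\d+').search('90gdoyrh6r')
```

None

Here the pattern never matches, so the call returns None.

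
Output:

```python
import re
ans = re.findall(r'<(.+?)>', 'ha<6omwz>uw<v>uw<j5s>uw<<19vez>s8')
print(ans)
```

['6omwz', 'v', 'j5s', '<19vez']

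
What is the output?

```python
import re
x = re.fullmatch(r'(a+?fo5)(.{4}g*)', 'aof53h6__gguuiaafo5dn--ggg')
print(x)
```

None

Pattern: one or more of the literal 'a' (lazy), then the literal 'fo5' (captured); then exactly 4 of any character, then zero or more of the literal 'g' (captured).
`re.fullmatch` is like wrapping the pattern in `^…$` (in single-line mode).
Here the pattern can't cover the whole string, so the call returns None.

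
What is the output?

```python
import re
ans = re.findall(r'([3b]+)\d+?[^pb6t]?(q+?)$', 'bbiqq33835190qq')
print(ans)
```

Pattern: one or more of one of [3b] (captured); then one or more of a digit (lazy), then optionally any character except [pb6t]; then one or more of a literal 'q' (lazy) (captured); then anchored at the end.
Lazy quantifiers expand one character at a time until the remainder of the pattern can match.
Walking the string: at [5:15] match '33835190qq', groups = ('33', 'qq').
Multiple groups make `findall` return tuples — one 2-tuple for the one match.

[('33', 'qq')]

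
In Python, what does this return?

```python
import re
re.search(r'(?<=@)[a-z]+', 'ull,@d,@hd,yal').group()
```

The lookaround is zero-width — it requires the adjacent text to match without consuming it, so the asserted text isn't part of the match.
Unlike `match`, `search` isn't anchored — it looks for the pattern anywhere in the string.
The match spans [5:6] → 'd'.

'd'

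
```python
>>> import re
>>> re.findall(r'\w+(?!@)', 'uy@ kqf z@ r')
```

['u', 'kqf', 'r']

The negative lookaround is zero-width — it rules out positions where the adjacent text would match, without consuming anything.
Scanning left to right: at [0:1] → 'u'; at [4:7] → 'kqf'; at [11:12] → 'r'.
Since nothing is captured, `findall` lists the 3 matched substrings directly.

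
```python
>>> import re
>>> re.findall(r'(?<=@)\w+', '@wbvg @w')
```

The `(?=…)`/`(?<=…)` assertion just peeks at neighbouring text; it doesn't advance the match position.
`findall` yields the raw match text (2 of them) because the pattern has no groups.

['wbvg', 'w']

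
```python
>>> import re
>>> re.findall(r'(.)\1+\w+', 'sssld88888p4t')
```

['s']

`\1` is not a pattern — it's the concrete string captured by group 1, re-applied verbatim.
Matches: at [0:13] match 'sssld88888p4t', group 1 = 's'.
One capturing group, so `findall` returns just the captured substring from the one match — 1 in all.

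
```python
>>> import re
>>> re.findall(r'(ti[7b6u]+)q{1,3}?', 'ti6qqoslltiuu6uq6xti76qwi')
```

This matches the literal 'ti', then one or more of one of [7b6u] (captured); then 1 to 3 of a literal 'q' (lazy).
Walking the string: at [0:4] match 'ti6q', group 1 = 'ti6'; at [9:16] match 'tiuu6uq', group 1 = 'tiuu6u'; at [18:23] match 'ti76q', group 1 = 'ti76'.
One capturing group, so `findall` returns just the captured substring from each match — 3 in all.

['ti6', 'tiuu6u', 'ti76']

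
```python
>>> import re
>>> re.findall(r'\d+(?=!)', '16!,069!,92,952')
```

['16', '069']

Lookahead/lookbehind check context without consuming it, so the matched span excludes the asserted characters.
Since nothing is captured, `findall` lists the 2 matched substrings directly.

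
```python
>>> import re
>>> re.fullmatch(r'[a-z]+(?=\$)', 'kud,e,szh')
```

Lookahead/lookbehind check context without consuming it, so the matched span excludes the asserted characters.
For `fullmatch`, every character of the input must be accounted for by the pattern.
Here the string isn't matched end-to-end, so the call returns None.

None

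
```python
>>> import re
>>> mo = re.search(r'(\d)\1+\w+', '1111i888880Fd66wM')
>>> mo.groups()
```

('1',)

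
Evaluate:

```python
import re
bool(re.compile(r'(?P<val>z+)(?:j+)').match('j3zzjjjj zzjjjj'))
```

False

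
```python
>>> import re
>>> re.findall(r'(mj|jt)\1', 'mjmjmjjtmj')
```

['mj']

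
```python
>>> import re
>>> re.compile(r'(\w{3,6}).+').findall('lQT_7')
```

['lQT_']

Because there's exactly one group, `findall` drops the full match and keeps group 1 from the one hit.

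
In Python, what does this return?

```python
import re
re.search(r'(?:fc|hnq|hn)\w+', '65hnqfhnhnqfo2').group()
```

'hnqfhnhnqfo2'

`search` walks the string left to right and returns the first match it finds.
The match spans [2:14] → 'hnqfhnhnqfo2'.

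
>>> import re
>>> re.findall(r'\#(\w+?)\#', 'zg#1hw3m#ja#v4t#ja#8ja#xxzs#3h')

['1hw3m', 'v4t', '8ja']

Scanning left to right: at [2:9] match '#1hw3m#', group 1 = '1hw3m'; at [11:16] match '#v4t#', group 1 = 'v4t'; at [18:23] match '#8ja#', group 1 = '8ja'.
Because there's exactly one group, `findall` drops the full match and keeps group 1 from each hit.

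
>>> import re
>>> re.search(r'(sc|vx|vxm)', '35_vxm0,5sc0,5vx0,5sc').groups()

('vx',)

Alternation tries branches left to right and keeps the first one that lets the overall match succeed at that position.
`search` walks the string left to right and returns the first match it finds.
The match spans [3:5] → 'vx'.
Captured: group 1 = 'vx'.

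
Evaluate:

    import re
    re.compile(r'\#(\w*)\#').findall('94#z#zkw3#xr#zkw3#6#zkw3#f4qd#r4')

['z', 'xr', '6', 'f4qd']

One capturing group, so `findall` returns just the captured substring from each match — 4 in all.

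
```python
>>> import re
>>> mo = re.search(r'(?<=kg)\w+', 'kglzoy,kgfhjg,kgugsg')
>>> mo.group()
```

'lzoy'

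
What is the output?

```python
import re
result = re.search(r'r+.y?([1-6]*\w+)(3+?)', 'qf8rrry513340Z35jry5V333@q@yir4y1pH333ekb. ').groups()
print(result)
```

('513340Z35jry5V33', '3')

The pattern matches one or more of a literal 'r', then any character, then optionally the literal 'y'; then zero or more of a character in [1-6], then one or more of a word character (captured); then one or more of a literal '3' (lazy) (captured).
`re.search` scans for the first position where the pattern succeeds.
The match spans [3:24] → 'rrry513340Z35jry5V333'.
Captured: group 1 = '513340Z35jry5V33', group 2 = '3'.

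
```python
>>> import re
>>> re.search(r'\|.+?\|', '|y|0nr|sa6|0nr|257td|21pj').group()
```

'|y|'

Lazy quantifiers expand one character at a time until the remainder of the pattern can match.
`search` walks the string left to right and returns the first match it finds.
The match spans [0:3] → '|y|'.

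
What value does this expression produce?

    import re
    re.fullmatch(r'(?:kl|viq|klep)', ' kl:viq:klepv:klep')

None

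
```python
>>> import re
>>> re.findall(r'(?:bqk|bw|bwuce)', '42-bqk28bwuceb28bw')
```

['bqk', 'bw', 'bw']

The regex engine tests alternatives in the order written; an earlier branch that matches wins even if a later one would match more.
Matches: at [3:6] → 'bqk'; at [8:10] → 'bw'; at [16:18] → 'bw'.
`findall` yields the raw match text (3 of them) because the pattern has no groups.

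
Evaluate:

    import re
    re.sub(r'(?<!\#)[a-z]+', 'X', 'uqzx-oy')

`(?!…)`/`(?<!…)` only lets a position through if the neighbouring text does NOT match; no characters are consumed.
`sub` substitutes 'X' at each match site.

'X-X'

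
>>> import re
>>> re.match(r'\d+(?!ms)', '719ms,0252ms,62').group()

'71'

With `match`, the pattern is implicitly anchored at the beginning.
The match spans [0:2] → '71'.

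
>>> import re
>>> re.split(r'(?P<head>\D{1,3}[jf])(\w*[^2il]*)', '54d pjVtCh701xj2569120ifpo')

Pattern: 1 to 3 of a non-digit, then one of [jf] (captured as 'head'); then zero or more of a word character, then zero or more of any character except [2il] (captured).
`re.split` interleaves the captured-group text with the surrounding fragments.

['54', 'd pj', 'VtCh701xj2569120ifpo', '']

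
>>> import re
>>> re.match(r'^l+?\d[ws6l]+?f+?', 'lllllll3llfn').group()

This matches anchored at the start of the string; then one or more of a literal 'l' (lazy), then a digit; then one or more of one of [ws6l] (lazy), then one or more of the literal 'f' (lazy).
`re.match` only tries the pattern at the start of the string.
The match spans [0:11] → 'lllllll3llf'.

'lllllll3llf'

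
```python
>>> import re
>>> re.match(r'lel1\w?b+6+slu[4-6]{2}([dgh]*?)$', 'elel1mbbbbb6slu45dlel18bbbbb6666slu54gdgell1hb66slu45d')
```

`match` is anchored at position 0; if the pattern doesn't fit there, it returns None.
Here the pattern fails at index 0, so the call returns None.

None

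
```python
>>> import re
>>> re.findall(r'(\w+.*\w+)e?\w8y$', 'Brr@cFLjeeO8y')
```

['Brr@cFLjee']

The pattern matches one or more of a word character, then zero or more of any character, then one or more of a word character (captured); then optionally the literal 'e', then a word character, then the literal '8y'; then anchored at the end.
Walking the string: at [0:13] match 'Brr@cFLjeeO8y', group 1 = 'Brr@cFLjee'.
With a single group, `findall` returns only what that group captured — 1 item.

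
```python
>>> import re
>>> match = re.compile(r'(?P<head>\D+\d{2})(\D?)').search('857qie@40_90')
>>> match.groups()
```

The match spans [3:10] → 'qie@40_'.
Captured: group 1 = 'qie@40', group 2 = '_'.

('qie@40', '_')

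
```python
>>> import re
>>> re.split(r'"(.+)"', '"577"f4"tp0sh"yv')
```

Matches to split on: at [0:14] → '"577"f4"tp0sh"'.
The group in the pattern means `split` returns the separators' captures alongside the pieces.

['', '577"f4"tp0sh', 'yv']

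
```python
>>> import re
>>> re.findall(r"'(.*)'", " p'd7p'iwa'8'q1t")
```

["d7p'iwa'8"]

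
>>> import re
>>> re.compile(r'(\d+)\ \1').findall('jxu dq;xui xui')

[]

One capturing group, so `findall` returns just the captured substring from each match — 0 in all.
Nothing in the string satisfies the pattern, so the list is empty.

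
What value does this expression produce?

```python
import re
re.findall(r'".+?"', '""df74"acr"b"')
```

['""df74"', '"b"']

A non-greedy quantifier consumes as few characters as it can — just enough that the remainder of the pattern still matches from where it stops; whatever follows it matches normally.
With no groups in the pattern, `findall` gives back each whole match — 2 here.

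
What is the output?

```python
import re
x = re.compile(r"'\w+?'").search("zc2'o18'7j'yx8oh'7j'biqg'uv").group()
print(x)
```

'o18'

Unlike `match`, `search` isn't anchored — it looks for the pattern anywhere in the string.
The match spans [3:8] → "'o18'".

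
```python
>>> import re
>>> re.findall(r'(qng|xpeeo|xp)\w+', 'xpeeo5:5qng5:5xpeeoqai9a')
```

Branches in `(...|...)` are attempted left-to-right; the first branch that allows the whole pattern to succeed is taken.
Scanning left to right: at [0:6] match 'xpeeo5', group 1 = 'xpeeo'; at [8:12] match 'qng5', group 1 = 'qng'; at [14:24] match 'xpeeoqai9a', group 1 = 'xpeeo'.
`findall` collects group 1 from each match (3 total).

['xpeeo', 'qng', 'xpeeo']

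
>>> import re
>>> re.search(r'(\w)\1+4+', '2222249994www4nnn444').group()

'222224'

`\1` is not a pattern — it's the concrete string captured by group 1, re-applied verbatim.
`search` walks the string left to right and returns the first match it finds.
The match spans [0:6] → '222224'.
Captured: group 1 = '2'.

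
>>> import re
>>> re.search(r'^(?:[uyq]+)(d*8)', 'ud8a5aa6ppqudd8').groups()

The match spans [0:3] → 'ud8'.
Captured: group 1 = 'd8'.

('d8',)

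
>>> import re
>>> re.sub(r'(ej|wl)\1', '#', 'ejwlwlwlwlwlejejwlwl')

'ej##wl##'

After group 1 captures some text, `\1` only succeeds where that same text appears again.
Each match is replaced by '#'.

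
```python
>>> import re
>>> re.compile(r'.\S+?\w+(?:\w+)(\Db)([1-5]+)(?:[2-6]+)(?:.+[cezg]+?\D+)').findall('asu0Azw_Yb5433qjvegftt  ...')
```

[('Yb', '543')]

This matches any character, then one or more of a non-whitespace character (lazy), then one or more of a word character; then one or more of a word character (non-capturing group); then a non-digit, then a literal 'b' (captured); then one or more of a character in [1-5] (captured); then one or more of a character in [2-6] (non-capturing group); then one or more of any character, then one or more of one of [cezg] (lazy), then one or more of a non-digit (non-capturing group).
Walking the string: at [0:27] match 'asu0Azw_Yb5433qjvegftt  ...', groups = ('Yb', '543').
Multiple groups make `findall` return tuples — one 2-tuple for the one match.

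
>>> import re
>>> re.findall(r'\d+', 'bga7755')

No capturing groups, so `findall` returns the 1 full match string.

['7755']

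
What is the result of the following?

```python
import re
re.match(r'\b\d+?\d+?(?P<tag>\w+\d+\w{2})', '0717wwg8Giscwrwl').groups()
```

('17wwg8Gi',)

The match spans [0:10] → '0717wwg8Gi'.
Captured: group 1 = '17wwg8Gi'.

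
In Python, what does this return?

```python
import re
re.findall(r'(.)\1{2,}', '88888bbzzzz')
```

['8', 'z']

After group 1 captures some text, `\1` only succeeds where that same text appears again.
One capturing group, so `findall` returns just the captured substring from each match — 2 in all.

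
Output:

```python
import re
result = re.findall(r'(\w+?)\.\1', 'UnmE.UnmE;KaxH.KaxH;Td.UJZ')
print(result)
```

['UnmE', 'KaxH']

`\1` is not a pattern — it's the concrete string captured by group 1, re-applied verbatim.
Matches: at [0:9] match 'UnmE.UnmE', group 1 = 'UnmE'; at [10:19] match 'KaxH.KaxH', group 1 = 'KaxH'.
With a single group, `findall` returns only what that group captured — 2 items.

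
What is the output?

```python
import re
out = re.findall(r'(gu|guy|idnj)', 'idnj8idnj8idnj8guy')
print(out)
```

Branches in `(...|...)` are attempted left-to-right; the first branch that allows the whole pattern to succeed is taken.
Because there's exactly one group, `findall` drops the full match and keeps group 1 from each hit.

['idnj', 'idnj', 'idnj', 'gu']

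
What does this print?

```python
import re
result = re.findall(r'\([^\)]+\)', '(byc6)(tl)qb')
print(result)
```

['(byc6)', '(tl)']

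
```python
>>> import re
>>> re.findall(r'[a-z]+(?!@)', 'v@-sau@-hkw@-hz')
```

['sa', 'hk', 'hz']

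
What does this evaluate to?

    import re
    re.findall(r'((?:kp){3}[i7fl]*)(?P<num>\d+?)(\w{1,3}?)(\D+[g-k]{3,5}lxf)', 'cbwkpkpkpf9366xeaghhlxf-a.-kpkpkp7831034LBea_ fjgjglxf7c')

This matches the literal 'kp' repeated 3 times, then zero or more of one of [i7fl] (captured); then one or more of a digit (lazy) (captured as 'num'); then 1 to 3 of a word character (lazy) (captured); then one or more of a non-digit, then 3 to 5 of a character in [g-k], then the literal 'lxf' (captured).
Lazy quantifiers expand one character at a time until the remainder of the pattern can match.
Scanning left to right: at [3:23] match 'kpkpkpf9366xeaghhlxf', groups = ('kpkpkpf', '9', '366', 'xeaghhlxf'); at [27:54] match 'kpkpkp7831034LBea_ fjgjglxf', groups = ('kpkpkp7', '831', '034', 'LBea_ fjgjglxf').
4 groups means each result is a tuple of 4 captured strings — 2 here.

[('kpkpkpf', '9', '366', 'xeaghhlxf'), ('kpkpkp7', '831', '034', 'LBea_ fjgjglxf')]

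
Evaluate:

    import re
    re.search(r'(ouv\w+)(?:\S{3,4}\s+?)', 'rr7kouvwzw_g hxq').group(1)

'ouvwz'

Pattern: the literal 'ouv', then one or more of a word character (captured); then 3 to 4 of a non-whitespace character, then one or more of whitespace (lazy) (non-capturing group).
`search` walks the string left to right and returns the first match it finds.
The match spans [4:13] → 'ouvwzw_g '.
Captured: group 1 = 'ouvwz'.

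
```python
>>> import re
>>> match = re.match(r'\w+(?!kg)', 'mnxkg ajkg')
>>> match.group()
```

Because the assertion is negative and zero-width, positions next to the forbidden text are skipped.
`re.match` only tries the pattern at the start of the string.
The match spans [0:5] → 'mnxkg'.

'mnxkg'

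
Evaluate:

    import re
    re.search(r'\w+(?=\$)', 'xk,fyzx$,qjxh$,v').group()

The positive lookaround only admits positions where the adjacent text matches; those characters stay outside the span.
`re.search` scans for the first position where the pattern succeeds.
The match spans [3:7] → 'fyzx'.

'fyzx'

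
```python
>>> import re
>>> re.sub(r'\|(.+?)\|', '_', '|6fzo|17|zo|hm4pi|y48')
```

'_17_hm4pi|y48'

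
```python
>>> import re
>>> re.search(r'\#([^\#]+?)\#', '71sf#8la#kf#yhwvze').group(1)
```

`re.search` tries every starting position until one works.
The match spans [4:9] → '#8la#'.
Captured: group 1 = '8la'.

'8la'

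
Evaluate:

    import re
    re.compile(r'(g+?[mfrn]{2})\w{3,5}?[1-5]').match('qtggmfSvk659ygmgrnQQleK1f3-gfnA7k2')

Pattern: one or more of the literal 'g' (lazy), then exactly 2 of one of [mfrn] (captured); then 3 to 5 of a word character (lazy), then a character in [1-5].
With `match`, the pattern is implicitly anchored at the beginning.
Here the pattern fails at index 0, so the call returns None.

None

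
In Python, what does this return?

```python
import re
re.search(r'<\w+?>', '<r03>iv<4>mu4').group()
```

The match spans [0:5] → '<r03>'.

'<r03>'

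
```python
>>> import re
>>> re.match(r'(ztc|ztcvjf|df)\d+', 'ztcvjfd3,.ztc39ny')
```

`re.match` only tries the pattern at the start of the string.
Here the pattern fails at index 0, so the call returns None.

None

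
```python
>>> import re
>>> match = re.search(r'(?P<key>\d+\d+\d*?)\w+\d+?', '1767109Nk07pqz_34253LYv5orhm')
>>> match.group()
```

'1767109Nk07pqz_34253LYv5'

The match spans [0:24] → '1767109Nk07pqz_34253LYv5'.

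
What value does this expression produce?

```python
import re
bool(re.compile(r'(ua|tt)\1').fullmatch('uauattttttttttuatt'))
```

False

`re.fullmatch` requires the pattern to consume the entire string.
Here the string isn't matched end-to-end, so the call returns None, and `bool(None)` is False.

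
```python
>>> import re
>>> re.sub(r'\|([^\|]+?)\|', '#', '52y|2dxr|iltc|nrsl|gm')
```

'52y#iltc#gm'

Matches: at [3:9] → '|2dxr|'; at [13:19] → '|nrsl|'.
Each match is replaced by '#'.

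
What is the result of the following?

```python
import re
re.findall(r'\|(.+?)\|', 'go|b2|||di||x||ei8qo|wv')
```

['b2', '|di', 'x', 'ei8qo']

One capturing group, so `findall` returns just the captured substring from each match — 4 in all.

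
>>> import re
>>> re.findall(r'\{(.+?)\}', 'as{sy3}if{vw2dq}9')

With the lazy modifier that quantifier settles for the fewest repetitions that let the rest of the pattern succeed (the atoms after it are unaffected and can still be greedy).
Because there's exactly one group, `findall` drops the full match and keeps group 1 from each hit.

['sy3', 'vw2dq']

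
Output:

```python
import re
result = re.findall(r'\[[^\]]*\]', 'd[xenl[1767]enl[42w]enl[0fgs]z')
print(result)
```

['[xenl[1767]', '[42w]', '[0fgs]']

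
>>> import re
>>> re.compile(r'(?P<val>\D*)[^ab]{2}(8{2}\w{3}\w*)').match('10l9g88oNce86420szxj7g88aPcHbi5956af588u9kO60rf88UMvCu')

None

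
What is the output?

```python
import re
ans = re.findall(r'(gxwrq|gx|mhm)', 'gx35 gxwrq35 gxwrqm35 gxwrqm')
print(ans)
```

Branches in `(...|...)` are attempted left-to-right; the first branch that allows the whole pattern to succeed is taken.
Scanning left to right: at [0:2] match 'gx', group 1 = 'gx'; at [5:10] match 'gxwrq', group 1 = 'gxwrq'; at [13:18] match 'gxwrq', group 1 = 'gxwrq'; at [22:27] match 'gxwrq', group 1 = 'gxwrq'.
With a single group, `findall` returns only what that group captured — 4 items.

['gx', 'gxwrq', 'gxwrq', 'gxwrq']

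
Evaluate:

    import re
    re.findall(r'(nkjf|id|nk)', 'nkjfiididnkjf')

Alternation isn't longest-match — the leftmost alternative that fits at this position is chosen.
Scanning left to right: at [0:4] match 'nkjf', group 1 = 'nkjf'; at [5:7] match 'id', group 1 = 'id'; at [7:9] match 'id', group 1 = 'id'; at [9:13] match 'nkjf', group 1 = 'nkjf'.
One capturing group, so `findall` returns just the captured substring from each match — 4 in all.

['nkjf', 'id', 'id', 'nkjf']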